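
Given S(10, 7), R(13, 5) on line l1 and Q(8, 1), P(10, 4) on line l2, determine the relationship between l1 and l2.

Slope of line 1: m1 = (5 - 7)/(13 - 10) = -2/3 = -2/3
Slope of line 2: m2 = (4 - 1)/(10 - 8) = 3/2 = 3/2
m1 * m2 = (-2/3) * (3/2) = -1 = -1, so the lines are perpendicular.

Perpendicular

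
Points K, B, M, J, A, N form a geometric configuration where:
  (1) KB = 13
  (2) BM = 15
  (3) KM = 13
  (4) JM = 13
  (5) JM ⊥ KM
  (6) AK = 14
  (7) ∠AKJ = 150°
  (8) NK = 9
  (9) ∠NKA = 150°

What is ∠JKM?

Step 1: By the law of cosines on triangle KMJ: KJ² = 13² + 13² − 2·13·13·cos(90°) = 338, so KJ = 13·√2.
Step 2: By the inverse law of cosines on triangle JKM: cos(∠JKM) = ((13·√2)² + 13² − 13²) / (2·13·√2·13) = 338/478 = 0.7071, so ∠JKM = 45°.

Therefore, the measure of angle ∠JKM = 45°.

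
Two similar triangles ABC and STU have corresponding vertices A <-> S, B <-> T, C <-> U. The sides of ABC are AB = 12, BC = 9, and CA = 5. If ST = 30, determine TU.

Since the triangles are similar, the ratio of corresponding sides is constant.
Scale factor k = ST / AB = 30 / 12 = 5/2
TU = k * BC = 5/2 * 9 = 45/2

45/2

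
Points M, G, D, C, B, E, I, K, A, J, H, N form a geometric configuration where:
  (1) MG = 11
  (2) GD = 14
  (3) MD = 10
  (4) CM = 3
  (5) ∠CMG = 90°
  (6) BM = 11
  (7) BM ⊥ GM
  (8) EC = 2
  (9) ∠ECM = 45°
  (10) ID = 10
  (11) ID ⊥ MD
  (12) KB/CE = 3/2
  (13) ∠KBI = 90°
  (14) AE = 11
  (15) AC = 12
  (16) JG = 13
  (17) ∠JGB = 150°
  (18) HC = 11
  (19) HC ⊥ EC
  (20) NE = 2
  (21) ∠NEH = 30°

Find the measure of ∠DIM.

Step 1: By the law of cosines on triangle IDM: IM² = 10² + 10² − 2·10·10·cos(90°) = 200, so IM = 10·√2.
Step 2: By the inverse law of cosines on triangle DIM: cos(∠DIM) = (10² + (10·√2)² − 10²) / (2·10·10·√2) = 200/282.84 = 0.7071, so ∠DIM = 45°.

Therefore, the measure of angle ∠DIM = 45°.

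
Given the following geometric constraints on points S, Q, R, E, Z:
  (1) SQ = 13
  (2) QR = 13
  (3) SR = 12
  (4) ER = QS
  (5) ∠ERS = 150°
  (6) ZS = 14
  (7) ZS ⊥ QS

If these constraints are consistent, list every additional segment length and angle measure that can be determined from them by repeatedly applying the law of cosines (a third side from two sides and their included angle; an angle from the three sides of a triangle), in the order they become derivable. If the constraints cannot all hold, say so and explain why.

The constraints are consistent. Derivable facts, in order:
After 1 step:
- QZ ≈ 19.1
- SE ≈ 24.15
- ∠QRS = 62.51°
- ∠QSR = 62.51°
- ∠RQS = 54.97°
After 2 steps:
- ∠ESR = 15.61°
- ∠QZS = 42.88°
- ∠RES = 14.39°
- ∠SQZ = 47.12°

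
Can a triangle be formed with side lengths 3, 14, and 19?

Check the triangle inequality: 3 + 14 = 17 ≤ 19.
Since the sum of two sides does not exceed the third, no triangle can be formed.

No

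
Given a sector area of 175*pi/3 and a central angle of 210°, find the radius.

The sector covers 210°/360° = 7/12 of the full circle.
Full circle area = 175*pi/3 / 7/12 = 100*pi.
Since full area = πr², we get r² = 100*pi/π = 100, so r = 10.

10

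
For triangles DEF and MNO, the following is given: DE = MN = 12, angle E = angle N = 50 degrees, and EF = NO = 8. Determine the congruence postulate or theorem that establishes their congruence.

The given information matches SAS: Two pairs of corresponding sides and the included angle are equal (Side-Angle-Side).

SAS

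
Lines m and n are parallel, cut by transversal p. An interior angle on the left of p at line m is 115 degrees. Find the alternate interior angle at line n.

Alternate interior angles lie on opposite sides of the transversal, between the parallel lines.
By the alternate interior angle theorem, they are equal: 115 degrees.

115 degrees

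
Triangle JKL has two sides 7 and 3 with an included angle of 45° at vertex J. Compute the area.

Area = (1/2) * JK * JL * sin(J)
Area = (1/2) * 7 * 3 * sin(45°)
Area = (1/2) * 7 * 3 * sqrt(2)/2
Area = 21*sqrt(2)/4

21*sqrt(2)/4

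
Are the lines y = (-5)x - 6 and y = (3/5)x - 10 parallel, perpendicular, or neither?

Slope of line 1: m1 = -5
Slope of line 2: m2 = 3/5
m1 != m2 (-5 != 3/5), so not parallel.
m1 * m2 = (-5) * (3/5) = -3 != -1, so not perpendicular.
The lines are neither parallel nor perpendicular.

Neither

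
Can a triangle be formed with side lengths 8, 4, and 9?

Yes.
The triangle inequality requires that the sum of any two sides exceeds the third.
Here 4 + 8 = 12 > 9, so the condition is met.

Yes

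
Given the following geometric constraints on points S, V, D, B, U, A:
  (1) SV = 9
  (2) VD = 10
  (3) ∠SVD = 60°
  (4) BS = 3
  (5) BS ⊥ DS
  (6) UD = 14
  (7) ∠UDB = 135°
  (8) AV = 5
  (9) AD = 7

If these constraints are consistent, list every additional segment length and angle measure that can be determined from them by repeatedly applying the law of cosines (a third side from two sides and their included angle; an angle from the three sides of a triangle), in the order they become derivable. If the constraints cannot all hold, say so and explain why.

The constraints are consistent. Derivable facts, in order:
After 1 step:
- SD = √91
- ∠ADV = 27.66°
- ∠AVD = 40.54°
- ∠DAV = 111.8°
After 2 steps:
- DB = 10
- ∠DSV = 65.21°
- ∠SDV = 54.79°
After 3 steps:
- BU ≈ 22.23
- ∠BDS = 17.46°
- ∠DBS = 72.54°
After 4 steps:
- ∠BUD = 18.55°
- ∠DBU = 26.45°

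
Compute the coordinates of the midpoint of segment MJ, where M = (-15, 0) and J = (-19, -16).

M = ((x₁ + x₂)/2, (y₁ + y₂)/2)
= ((-15 + -19)/2, (0 + -16)/2)
= (-34/2, -16/2) = (-17, -8)

(-17, -8)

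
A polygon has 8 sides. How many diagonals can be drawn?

Total line segments between 8 vertices = C(8,2) = 28.
Subtract the 8 sides: 28 - 8 = 20 diagonals.

20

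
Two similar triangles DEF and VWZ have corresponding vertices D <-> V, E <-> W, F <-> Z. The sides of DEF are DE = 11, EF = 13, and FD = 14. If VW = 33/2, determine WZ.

k = 33/2/11 = 3/2. WZ = 3/2 * 13 = 39/2.

39/2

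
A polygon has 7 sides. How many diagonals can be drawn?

The number of diagonals in an n-gon is n(n - 3)/2.
For n = 7: 7(7 - 3)/2 = 7 × 4 / 2 = 14.

14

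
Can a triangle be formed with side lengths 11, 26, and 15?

Check the triangle inequality: 11 + 15 = 26 ≤ 26.
Since the sum of two sides does not exceed the third, no triangle can be formed.

No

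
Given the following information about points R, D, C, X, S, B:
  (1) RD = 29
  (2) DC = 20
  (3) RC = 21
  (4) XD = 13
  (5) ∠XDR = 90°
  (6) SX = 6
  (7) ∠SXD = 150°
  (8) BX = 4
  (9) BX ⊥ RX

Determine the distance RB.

Step 1: By the law of cosines on triangle XDR: XR² = 13² + 29² − 2·13·29·cos(90°) = 1010, so XR ≈ 31.78.
Step 2: By the law of cosines on triangle RXB: RB² = 31.78² + 4² − 2·31.78·4·cos(90°) = 1026, so RB = 3·√114.

Therefore, the length of RB = 3·√114.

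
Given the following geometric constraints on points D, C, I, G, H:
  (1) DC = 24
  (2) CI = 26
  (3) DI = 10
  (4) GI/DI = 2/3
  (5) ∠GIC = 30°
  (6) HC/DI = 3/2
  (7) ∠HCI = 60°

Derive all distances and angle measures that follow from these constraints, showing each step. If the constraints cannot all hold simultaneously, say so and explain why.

The constraints are consistent.

From the given relations:
  GI = 2/3·DI = 2/3·10 ≈ 6.67
  HC = 3/2·DI = 3/2·10 = 15

Step 1: From CI = 26, IG = 6.67, and ∠CIG = 30°, by the law of cosines:
  CG² = CI² + IG² - 2·CI·IG·cos(30°) = 676 + 44.44 - 300.2 = 420.2
  CG ≈ 20.5

Step 2: From IC = 26, CH = 15, and ∠ICH = 60°, by the law of cosines:
  IH² = IC² + CH² - 2·IC·CH·cos(60°) = 676 + 225 - 390 = 511
  IH ≈ 22.61

Step 3: From DC = 24, DI = 10, CI = 26, by the inverse law of cosines:
  cos(∠CDI) = (DC² + DI² - CI²) / (2·DC·DI)
  ∠CDI = 90°

Step 4: From CD = 24, CI = 26, DI = 10, by the inverse law of cosines:
  cos(∠DCI) = (CD² + CI² - DI²) / (2·CD·CI)
  ∠DCI = 22.62°

Step 5: From IC = 26, ID = 10, CD = 24, by the inverse law of cosines:
  cos(∠CID) = (IC² + ID² - CD²) / (2·IC·ID)
  ∠CID = 67.38°

Step 6: From CG = 20.5, CI = 26, GI = 6.67, by the inverse law of cosines:
  cos(∠GCI) = (CG² + CI² - GI²) / (2·CG·CI)
  ∠GCI = 9.36°

Step 7: From IC = 26, IH = 22.61, CH = 15, by the inverse law of cosines:
  cos(∠CIH) = (IC² + IH² - CH²) / (2·IC·IH)
  ∠CIH = 35.08°

Step 8: From GC = 20.5, GI = 6.67, CI = 26, by the inverse law of cosines:
  cos(∠CGI) = (GC² + GI² - CI²) / (2·GC·GI)
  ∠CGI = 140.64°

Step 9: From HC = 15, HI = 22.61, CI = 26, by the inverse law of cosines:
  cos(∠CHI) = (HC² + HI² - CI²) / (2·HC·HI)
  ∠CHI = 84.92°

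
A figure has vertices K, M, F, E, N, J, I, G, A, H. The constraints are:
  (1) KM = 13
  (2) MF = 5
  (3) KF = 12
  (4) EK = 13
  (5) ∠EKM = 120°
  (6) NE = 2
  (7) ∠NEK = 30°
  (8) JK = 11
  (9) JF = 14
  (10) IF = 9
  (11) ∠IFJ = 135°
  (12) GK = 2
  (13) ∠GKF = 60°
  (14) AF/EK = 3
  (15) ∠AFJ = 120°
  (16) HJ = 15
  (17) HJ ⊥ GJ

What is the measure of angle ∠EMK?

Step 1: By the law of cosines on triangle MKE: ME² = 13² + 13² − 2·13·13·cos(120°) = 507, so ME = 13·√3.
Step 2: By the inverse law of cosines on triangle EMK: cos(∠EMK) = ((13·√3)² + 13² − 13²) / (2·13·√3·13) = 507/585.43 = 0.866, so ∠EMK = 30°.

Therefore, the measure of angle ∠EMK = 30°.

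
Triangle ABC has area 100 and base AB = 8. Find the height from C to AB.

height = 2 * 100 / 8 = 25

25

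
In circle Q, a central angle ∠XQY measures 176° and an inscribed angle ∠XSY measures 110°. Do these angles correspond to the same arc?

By the inscribed angle theorem, the inscribed angle for a central angle of 176° should be 176° / 2 = 88°.
The given inscribed angle is 110°, which does not equal 88°.
Therefore, no, they do not correspond to the same arc.

No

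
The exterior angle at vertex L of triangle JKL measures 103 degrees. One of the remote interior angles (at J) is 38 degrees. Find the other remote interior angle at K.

The exterior angle theorem states that an exterior angle equals the sum of the two non-adjacent interior angles.
So 103 = 38 + angle K, which gives angle K = 103 - 38 = 65 degrees.

65 degrees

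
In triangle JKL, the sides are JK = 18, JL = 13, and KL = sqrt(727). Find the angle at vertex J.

By the inverse law of cosines: cos(J) = (JK² + JL² - KL²) / (2 × JK × JL)
cos(J) = (18² + 13² - (sqrt(727))²) / (2 × 18 × 13)
cos(J) = (324 + 169 - (727)) / 468
cos(J) = -1/2
J = arccos(-1/2) = 120°

120°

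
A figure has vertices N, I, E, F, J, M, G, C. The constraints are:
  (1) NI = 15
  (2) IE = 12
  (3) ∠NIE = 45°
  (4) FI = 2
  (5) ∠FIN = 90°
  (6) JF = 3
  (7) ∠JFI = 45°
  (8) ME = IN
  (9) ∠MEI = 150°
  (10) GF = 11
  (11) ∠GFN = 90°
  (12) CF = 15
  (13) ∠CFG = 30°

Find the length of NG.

Step 1: By the law of cosines on triangle FIN: FN² = 2² + 15² − 2·2·15·cos(90°) = 229, so FN ≈ 15.13.
Step 2: By the law of cosines on triangle NFG: NG² = 15.13² + 11² − 2·15.13·11·cos(90°) = 350, so NG = 5·√14.

Therefore, the length of NG = 5·√14.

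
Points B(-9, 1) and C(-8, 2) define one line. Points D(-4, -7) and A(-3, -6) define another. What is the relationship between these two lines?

Slope of line 1: m1 = (2 - 1)/(-8 - -9) = 1/1 = 1
Slope of line 2: m2 = (-6 - -7)/(-3 - -4) = 1/1 = 1
m1 = m2, so the lines are parallel.

Parallel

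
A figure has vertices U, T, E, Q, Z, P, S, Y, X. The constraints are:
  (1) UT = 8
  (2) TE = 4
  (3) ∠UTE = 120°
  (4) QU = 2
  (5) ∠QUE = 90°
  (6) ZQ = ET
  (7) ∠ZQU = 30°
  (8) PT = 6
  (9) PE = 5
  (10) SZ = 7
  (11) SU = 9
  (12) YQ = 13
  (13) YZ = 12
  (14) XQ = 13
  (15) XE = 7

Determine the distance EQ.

Step 1: By the law of cosines on triangle UTE: UE² = 8² + 4² − 2·8·4·cos(120°) = 112, so UE = 4·√7.
Step 2: By the law of cosines on triangle EUQ: EQ² = (4·√7)² + 2² − 2·4·√7·2·cos(90°) = 116, so EQ = 2·√29.

Therefore, the length of EQ = 2·√29.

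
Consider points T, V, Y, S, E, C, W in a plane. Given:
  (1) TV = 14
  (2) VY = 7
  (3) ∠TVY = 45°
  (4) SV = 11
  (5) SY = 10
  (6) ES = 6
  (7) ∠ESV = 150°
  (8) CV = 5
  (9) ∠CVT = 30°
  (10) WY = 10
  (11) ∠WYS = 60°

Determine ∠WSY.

Step 1: By the law of cosines on triangle SYW: SW² = 10² + 10² − 2·10·10·cos(60°) = 100, so SW = 10.
Step 2: By the inverse law of cosines on triangle WSY: cos(∠WSY) = (10² + 10² − 10²) / (2·10·10) = 100/200 = 0.5, so ∠WSY = 60°.

Therefore, the measure of angle ∠WSY = 60°.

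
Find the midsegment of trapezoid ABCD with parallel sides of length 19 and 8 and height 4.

The midsegment (median) of a trapezoid connects the midpoints of the non-parallel sides.
Its length is the average of the two bases: (19 + 8) / 2 = 27/2.

27/2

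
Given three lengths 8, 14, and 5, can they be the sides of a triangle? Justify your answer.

No.
The triangle inequality is violated: 8 + 5 = 13 ≤ 14.
These lengths cannot form a triangle.

No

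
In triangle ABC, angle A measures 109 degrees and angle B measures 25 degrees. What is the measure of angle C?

The interior angles sum to 180°: angle C = 180 - 109 - 25 = 46°.
The triangle is obtuse (angles 109°, 25°, 46°).

46 degrees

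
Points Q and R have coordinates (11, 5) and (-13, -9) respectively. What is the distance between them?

The horizontal distance is |-13 - 11| = 24 and the vertical distance is |-9 - 5| = 14.
By the Pythagorean theorem, d = sqrt(24^2 + 14^2) = sqrt(772) = 2*sqrt(193).

2*sqrt(193)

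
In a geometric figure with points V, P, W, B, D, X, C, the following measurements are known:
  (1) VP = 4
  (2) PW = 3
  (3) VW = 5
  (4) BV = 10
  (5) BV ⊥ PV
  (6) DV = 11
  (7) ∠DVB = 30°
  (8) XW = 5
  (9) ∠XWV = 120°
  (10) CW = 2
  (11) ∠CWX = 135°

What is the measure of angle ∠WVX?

Step 1: By the law of cosines on triangle VWX: VX² = 5² + 5² − 2·5·5·cos(120°) = 75, so VX = 5·√3.
Step 2: By the inverse law of cosines on triangle WVX: cos(∠WVX) = (5² + (5·√3)² − 5²) / (2·5·5·√3) = 75/86.6 = 0.866, so ∠WVX = 30°.

Therefore, the measure of angle ∠WVX = 30°.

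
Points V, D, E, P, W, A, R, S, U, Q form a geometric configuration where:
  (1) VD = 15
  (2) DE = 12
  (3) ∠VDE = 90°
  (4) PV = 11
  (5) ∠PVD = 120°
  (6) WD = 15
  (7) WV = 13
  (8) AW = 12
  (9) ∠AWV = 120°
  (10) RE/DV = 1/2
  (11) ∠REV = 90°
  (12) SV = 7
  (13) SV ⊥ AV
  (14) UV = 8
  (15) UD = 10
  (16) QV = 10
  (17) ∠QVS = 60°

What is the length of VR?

From the given relations: RE = 1/2·DV = 1/2·15 ≈ 7.5.
Step 1: By the law of cosines on triangle EDV: EV² = 12² + 15² − 2·12·15·cos(90°) = 369, so EV = 3·√41.
Step 2: By the law of cosines on triangle VER: VR² = (3·√41)² + 7.5² − 2·3·√41·7.5·cos(90°) = 425.25, so VR = 9/2·√21.

Therefore, the length of VR = 9/2·√21.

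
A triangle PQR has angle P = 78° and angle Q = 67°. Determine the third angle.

The interior angles sum to 180°: angle R = 180 - 78 - 67 = 35°.
The triangle is acute (angles 78°, 67°, 35°).

35 degrees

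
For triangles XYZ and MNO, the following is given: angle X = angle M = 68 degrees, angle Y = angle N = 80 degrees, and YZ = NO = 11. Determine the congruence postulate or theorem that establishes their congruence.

The given information matches AAS: Two pairs of corresponding angles and a non-included side are equal (Angle-Angle-Side).

AAS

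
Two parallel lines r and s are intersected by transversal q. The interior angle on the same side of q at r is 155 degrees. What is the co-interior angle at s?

Co-interior angles (same-side interior) formed by parallel lines and a transversal are supplementary (sum to 180 degrees).
The given angle is 155 degrees.
The co-interior angle = 180 - 155 = 25 degrees.

25 degrees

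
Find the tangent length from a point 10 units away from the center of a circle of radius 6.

The tangent, radius, and line from the external point to the center form a right triangle.
The right angle is where the tangent meets the radius.
By the Pythagorean theorem: tangent² + 6² = 10²
tangent² = 100 - 36 = 64
tangent = 8

8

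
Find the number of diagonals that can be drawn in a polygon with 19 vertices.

The number of diagonals in an n-gon is n(n - 3)/2.
For n = 19: 19(19 - 3)/2 = 19 × 16 / 2 = 152.

152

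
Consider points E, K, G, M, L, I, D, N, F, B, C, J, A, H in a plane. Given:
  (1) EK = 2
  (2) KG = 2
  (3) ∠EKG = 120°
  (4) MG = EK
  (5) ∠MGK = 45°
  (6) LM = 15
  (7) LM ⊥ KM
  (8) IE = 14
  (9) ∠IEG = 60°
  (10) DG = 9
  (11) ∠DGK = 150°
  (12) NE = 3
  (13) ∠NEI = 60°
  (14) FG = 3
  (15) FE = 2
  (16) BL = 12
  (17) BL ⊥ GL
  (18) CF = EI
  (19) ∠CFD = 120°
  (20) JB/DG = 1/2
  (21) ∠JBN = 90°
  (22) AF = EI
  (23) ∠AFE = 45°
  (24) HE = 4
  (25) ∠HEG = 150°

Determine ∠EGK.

Step 1: By the law of cosines on triangle GKE: GE² = 2² + 2² − 2·2·2·cos(120°) = 12, so GE = 2·√3.
Step 2: By the inverse law of cosines on triangle EGK: cos(∠EGK) = ((2·√3)² + 2² − 2²) / (2·2·√3·2) = 12/13.86 = 0.866, so ∠EGK = 30°.

Therefore, the measure of angle ∠EGK = 30°.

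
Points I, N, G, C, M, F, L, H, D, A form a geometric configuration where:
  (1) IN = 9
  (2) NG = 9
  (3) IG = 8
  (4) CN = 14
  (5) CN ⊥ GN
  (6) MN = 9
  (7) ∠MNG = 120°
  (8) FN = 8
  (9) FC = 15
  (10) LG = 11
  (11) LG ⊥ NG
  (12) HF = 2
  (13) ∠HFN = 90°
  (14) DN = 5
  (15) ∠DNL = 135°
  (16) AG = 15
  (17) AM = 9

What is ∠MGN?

Step 1: By the law of cosines on triangle GNM: GM² = 9² + 9² − 2·9·9·cos(120°) = 243, so GM = 9·√3.
Step 2: By the inverse law of cosines on triangle MGN: cos(∠MGN) = ((9·√3)² + 9² − 9²) / (2·9·√3·9) = 243/280.59 = 0.866, so ∠MGN = 30°.

Therefore, the measure of angle ∠MGN = 30°.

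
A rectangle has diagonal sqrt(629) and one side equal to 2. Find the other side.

The diagonal of a rectangle forms a right triangle with the two sides.
Rearranging the Pythagorean theorem: missing side = sqrt(d^2 - known^2).
= sqrt(629 - 4) = sqrt(625) = 25.

25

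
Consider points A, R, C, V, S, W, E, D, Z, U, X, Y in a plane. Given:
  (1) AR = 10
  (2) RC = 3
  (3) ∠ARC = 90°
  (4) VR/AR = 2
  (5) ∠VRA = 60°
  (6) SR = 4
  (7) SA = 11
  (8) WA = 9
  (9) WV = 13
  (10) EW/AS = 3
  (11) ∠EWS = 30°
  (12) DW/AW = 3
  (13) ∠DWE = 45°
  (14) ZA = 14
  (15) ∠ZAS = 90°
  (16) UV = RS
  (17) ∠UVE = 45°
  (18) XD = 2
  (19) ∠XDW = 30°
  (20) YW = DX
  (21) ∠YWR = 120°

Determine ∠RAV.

From the given relations: VR = 2·AR = 2·10 = 20.
Step 1: By the law of cosines on triangle ARV: AV² = 10² + 20² − 2·10·20·cos(60°) = 300, so AV = 10·√3.
Step 2: By the inverse law of cosines on triangle RAV: cos(∠RAV) = (10² + (10·√3)² − 20²) / (2·10·10·√3) = 0/346.41 = 0, so ∠RAV = 90°.

Therefore, the measure of angle ∠RAV = 90°.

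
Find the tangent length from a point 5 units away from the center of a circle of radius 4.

The tangent, radius, and line from the external point to the center form a right triangle.
The right angle is where the tangent meets the radius.
By the Pythagorean theorem: tangent² + 4² = 5²
tangent² = 25 - 16 = 9
tangent = 3

3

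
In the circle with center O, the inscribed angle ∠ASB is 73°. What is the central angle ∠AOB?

Central angle = 2 × 73° = 146° (inscribed angle theorem).

146°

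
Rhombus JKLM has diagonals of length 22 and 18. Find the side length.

The diagonals of a rhombus bisect each other at right angles.
Half-diagonals: 22/2 = 11 and 18/2 = 9
side = sqrt(11^2 + 9^2)
side = sqrt(121 + 81)
side = sqrt(202)

sqrt(202)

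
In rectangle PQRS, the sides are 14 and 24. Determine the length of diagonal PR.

d = sqrt(14^2 + 24^2) = sqrt(772) = 2*sqrt(193)

2*sqrt(193)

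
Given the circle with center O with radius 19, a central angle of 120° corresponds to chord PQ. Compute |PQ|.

Chord = 2(19) sin(60°) = 19*sqrt(3)

19*sqrt(3)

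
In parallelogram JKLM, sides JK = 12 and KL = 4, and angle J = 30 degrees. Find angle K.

In a parallelogram, consecutive angles are supplementary (sum to 180°).
angle K = 180 - angle J
angle K = 180 - 30
angle K = 150 degrees

150 degrees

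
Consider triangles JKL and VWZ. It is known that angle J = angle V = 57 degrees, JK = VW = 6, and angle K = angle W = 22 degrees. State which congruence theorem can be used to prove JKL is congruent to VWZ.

The given information provides:
angle J = angle V = 57 degrees, JK = VW = 6, and angle K = angle W = 22 degrees
This matches the ASA congruence theorem.
Two pairs of corresponding angles and the included side are equal (Angle-Side-Angle).

ASA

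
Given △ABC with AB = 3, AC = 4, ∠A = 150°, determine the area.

Area = (1/2)(3)(4) sin(150°) = (1/2)(3)(4)(1/2) = 3

3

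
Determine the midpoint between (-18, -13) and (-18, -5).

M = ((x₁ + x₂)/2, (y₁ + y₂)/2)
= ((-18 + -18)/2, (-13 + -5)/2)
= (-36/2, -18/2) = (-18, -9)

(-18, -9)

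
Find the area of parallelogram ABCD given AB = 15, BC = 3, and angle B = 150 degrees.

The area of a parallelogram equals the product of two adjacent sides times the sine of the included angle.
This is because the height equals 3 * sin(150°) = 3/2.
Area = 15 * 3/2 = 45/2

45/2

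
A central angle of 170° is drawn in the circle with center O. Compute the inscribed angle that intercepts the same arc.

An inscribed angle intercepts an arc from a point on the circle, while the central angle intercepts the same arc from the center.
The inscribed angle is always half the central angle: 170° / 2 = 85°.

85°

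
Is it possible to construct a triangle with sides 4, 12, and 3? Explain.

Check the triangle inequality: 4 + 3 = 7 ≤ 12.
Since the sum of two sides does not exceed the third, no triangle can be formed.

No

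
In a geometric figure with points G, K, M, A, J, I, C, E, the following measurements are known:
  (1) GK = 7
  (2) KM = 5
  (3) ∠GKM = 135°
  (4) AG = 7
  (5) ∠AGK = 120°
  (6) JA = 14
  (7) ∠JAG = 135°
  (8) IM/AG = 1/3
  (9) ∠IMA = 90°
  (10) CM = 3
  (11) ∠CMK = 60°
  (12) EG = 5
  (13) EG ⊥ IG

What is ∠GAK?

Step 1: By the law of cosines on triangle AGK: AK² = 7² + 7² − 2·7·7·cos(120°) = 147, so AK = 7·√3.
Step 2: By the inverse law of cosines on triangle GAK: cos(∠GAK) = (7² + (7·√3)² − 7²) / (2·7·7·√3) = 147/169.74 = 0.866, so ∠GAK = 30°.

Therefore, the measure of angle ∠GAK = 30°.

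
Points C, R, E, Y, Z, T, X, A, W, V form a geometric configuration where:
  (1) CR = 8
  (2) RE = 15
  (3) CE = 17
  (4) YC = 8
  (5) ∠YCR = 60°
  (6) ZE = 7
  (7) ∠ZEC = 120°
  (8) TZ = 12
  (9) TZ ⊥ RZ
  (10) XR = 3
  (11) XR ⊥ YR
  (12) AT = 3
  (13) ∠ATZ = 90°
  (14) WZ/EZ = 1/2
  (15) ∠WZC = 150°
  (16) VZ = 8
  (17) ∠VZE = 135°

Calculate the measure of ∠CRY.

Step 1: By the law of cosines on triangle RCY: RY² = 8² + 8² − 2·8·8·cos(60°) = 64, so RY = 8.
Step 2: By the inverse law of cosines on triangle CRY: cos(∠CRY) = (8² + 8² − 8²) / (2·8·8) = 64/128 = 0.5, so ∠CRY = 60°.

Therefore, the measure of angle ∠CRY = 60°.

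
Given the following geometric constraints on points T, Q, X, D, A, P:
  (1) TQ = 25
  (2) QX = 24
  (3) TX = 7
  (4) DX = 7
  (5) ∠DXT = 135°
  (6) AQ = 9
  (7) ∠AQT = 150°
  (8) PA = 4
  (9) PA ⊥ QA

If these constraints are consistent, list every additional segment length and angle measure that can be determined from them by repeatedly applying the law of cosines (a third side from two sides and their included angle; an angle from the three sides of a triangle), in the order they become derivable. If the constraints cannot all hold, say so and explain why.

The constraints are consistent. Derivable facts, in order:
After 1 step:
- QP = √97
- TA ≈ 33.1
- TD ≈ 12.93
- ∠QTX = 73.74°
- ∠QXT = 90°
- ∠TQX = 16.26°
After 2 steps:
- ∠APQ = 66.04°
- ∠AQP = 23.96°
- ∠ATQ = 7.81°
- ∠DTX = 22.5°
- ∠QAT = 22.19°
- ∠TDX = 22.5°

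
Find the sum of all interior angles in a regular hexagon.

The sum of interior angles of an n-sided polygon is (n - 2) * 180.
For n = 6: (6 - 2) * 180 = 4 * 180 = 720 degrees.

720 degrees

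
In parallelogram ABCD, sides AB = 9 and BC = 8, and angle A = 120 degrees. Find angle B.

In a parallelogram, consecutive angles are supplementary (sum to 180°).
angle B = 180 - angle A
angle B = 180 - 120
angle B = 60 degrees

60 degrees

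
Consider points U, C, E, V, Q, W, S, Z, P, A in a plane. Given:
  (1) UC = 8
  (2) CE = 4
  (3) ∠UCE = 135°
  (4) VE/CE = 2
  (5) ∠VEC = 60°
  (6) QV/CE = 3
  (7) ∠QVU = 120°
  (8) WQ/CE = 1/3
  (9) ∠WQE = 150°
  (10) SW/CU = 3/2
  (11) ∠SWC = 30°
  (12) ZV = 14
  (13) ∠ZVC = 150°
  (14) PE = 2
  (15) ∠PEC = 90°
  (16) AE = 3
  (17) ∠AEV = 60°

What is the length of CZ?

From the given relations: VE = 2·CE = 2·4 = 8.
Step 1: By the law of cosines on triangle CEV: CV² = 4² + 8² − 2·4·8·cos(60°) = 48, so CV = 4·√3.
Step 2: By the law of cosines on triangle CVZ: CZ² = (4·√3)² + 14² − 2·4·√3·14·cos(150°) = 412, so CZ = 2·√103.

Therefore, the length of CZ = 2·√103.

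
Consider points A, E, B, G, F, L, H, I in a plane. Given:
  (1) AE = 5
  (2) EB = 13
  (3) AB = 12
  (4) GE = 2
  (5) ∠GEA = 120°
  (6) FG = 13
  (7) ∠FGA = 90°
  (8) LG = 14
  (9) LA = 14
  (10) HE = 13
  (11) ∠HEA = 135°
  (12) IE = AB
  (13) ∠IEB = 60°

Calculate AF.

Step 1: By the law of cosines on triangle GEA: GA² = 2² + 5² − 2·2·5·cos(120°) = 39, so GA = √39.
Step 2: By the law of cosines on triangle AGF: AF² = √39² + 13² − 2·√39·13·cos(90°) = 208, so AF = 4·√13.

Therefore, the length of AF = 4·√13.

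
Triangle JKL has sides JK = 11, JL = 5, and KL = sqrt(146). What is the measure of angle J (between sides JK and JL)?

cos(J) = (11² + 5² - (sqrt(146))²) / (2 × 11 × 5) = 0, so J = arccos(0) = 90°.

90°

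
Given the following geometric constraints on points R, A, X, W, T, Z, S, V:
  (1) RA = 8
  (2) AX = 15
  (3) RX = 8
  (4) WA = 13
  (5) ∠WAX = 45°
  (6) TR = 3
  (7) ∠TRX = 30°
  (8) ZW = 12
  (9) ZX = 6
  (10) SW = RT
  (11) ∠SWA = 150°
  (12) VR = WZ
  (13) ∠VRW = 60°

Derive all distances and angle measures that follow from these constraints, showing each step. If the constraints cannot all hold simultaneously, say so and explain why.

The constraints are consistent.

From the given relations:
  SW = RT = 3
  VR = WZ = 12

Step 1: From AW = 13, WS = 3, and ∠AWS = 150°, by the law of cosines:
  AS² = AW² + WS² - 2·AW·WS·cos(150°) = 169 + 9 + 67.55 = 245.5
  AS ≈ 15.67

Step 2: From XA = 15, AW = 13, and ∠XAW = 45°, by the law of cosines:
  XW² = XA² + AW² - 2·XA·AW·cos(45°) = 225 + 169 - 275.8 = 118.2
  XW ≈ 10.87

Step 3: From XR = 8, RT = 3, and ∠XRT = 30°, by the law of cosines:
  XT² = XR² + RT² - 2·XR·RT·cos(30°) = 64 + 9 - 41.57 = 31.43
  XT ≈ 5.61

Step 4: From RA = 8, RX = 8, AX = 15, by the inverse law of cosines:
  cos(∠ARX) = (RA² + RX² - AX²) / (2·RA·RX)
  ∠ARX = 139.27°

Step 5: From AR = 8, AX = 15, RX = 8, by the inverse law of cosines:
  cos(∠RAX) = (AR² + AX² - RX²) / (2·AR·AX)
  ∠RAX = 20.36°

Step 6: From XA = 15, XR = 8, AR = 8, by the inverse law of cosines:
  cos(∠AXR) = (XA² + XR² - AR²) / (2·XA·XR)
  ∠AXR = 20.36°

Step 7: From AS = 15.67, AW = 13, SW = 3, by the inverse law of cosines:
  cos(∠SAW) = (AS² + AW² - SW²) / (2·AS·AW)
  ∠SAW = 5.49°

Step 8: From XA = 15, XW = 10.87, AW = 13, by the inverse law of cosines:
  cos(∠AXW) = (XA² + XW² - AW²) / (2·XA·XW)
  ∠AXW = 57.72°

Step 9: From XR = 8, XT = 5.61, RT = 3, by the inverse law of cosines:
  cos(∠RXT) = (XR² + XT² - RT²) / (2·XR·XT)
  ∠RXT = 15.52°

Step 10: From XW = 10.87, XZ = 6, WZ = 12, by the inverse law of cosines:
  cos(∠WXZ) = (XW² + XZ² - WZ²) / (2·XW·XZ)
  ∠WXZ = 85.5°

Step 11: From WA = 13, WX = 10.87, AX = 15, by the inverse law of cosines:
  cos(∠AWX) = (WA² + WX² - AX²) / (2·WA·WX)
  ∠AWX = 77.28°

Step 12: From WX = 10.87, WZ = 12, XZ = 6, by the inverse law of cosines:
  cos(∠XWZ) = (WX² + WZ² - XZ²) / (2·WX·WZ)
  ∠XWZ = 29.9°

Step 13: From TR = 3, TX = 5.61, RX = 8, by the inverse law of cosines:
  cos(∠RTX) = (TR² + TX² - RX²) / (2·TR·TX)
  ∠RTX = 134.48°

Step 14: From ZW = 12, ZX = 6, WX = 10.87, by the inverse law of cosines:
  cos(∠WZX) = (ZW² + ZX² - WX²) / (2·ZW·ZX)
  ∠WZX = 64.6°

Step 15: From SA = 15.67, SW = 3, AW = 13, by the inverse law of cosines:
  cos(∠ASW) = (SA² + SW² - AW²) / (2·SA·SW)
  ∠ASW = 24.51°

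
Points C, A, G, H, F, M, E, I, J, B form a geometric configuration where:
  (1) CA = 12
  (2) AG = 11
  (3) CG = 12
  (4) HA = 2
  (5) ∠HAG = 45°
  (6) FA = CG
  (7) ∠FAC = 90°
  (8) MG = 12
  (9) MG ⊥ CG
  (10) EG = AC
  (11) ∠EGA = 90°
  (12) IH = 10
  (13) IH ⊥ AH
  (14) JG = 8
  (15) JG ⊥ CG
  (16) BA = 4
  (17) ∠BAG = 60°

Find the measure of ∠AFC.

From the given relations: FA = CG = 12.
Step 1: By the law of cosines on triangle FAC: FC² = 12² + 12² − 2·12·12·cos(90°) = 288, so FC = 12·√2.
Step 2: By the inverse law of cosines on triangle AFC: cos(∠AFC) = (12² + (12·√2)² − 12²) / (2·12·12·√2) = 288/407.29 = 0.7071, so ∠AFC = 45°.

Therefore, the measure of angle ∠AFC = 45°.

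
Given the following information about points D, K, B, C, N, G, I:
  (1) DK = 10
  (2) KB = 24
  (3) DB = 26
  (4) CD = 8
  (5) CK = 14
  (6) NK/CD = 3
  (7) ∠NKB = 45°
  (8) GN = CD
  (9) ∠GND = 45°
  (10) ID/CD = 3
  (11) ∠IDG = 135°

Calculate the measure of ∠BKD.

Step 1: By the inverse law of cosines on triangle BKD: cos(∠BKD) = (24² + 10² − 26²) / (2·24·10) = 0/480 = 0, so ∠BKD = 90°.

Therefore, the measure of angle ∠BKD = 90°.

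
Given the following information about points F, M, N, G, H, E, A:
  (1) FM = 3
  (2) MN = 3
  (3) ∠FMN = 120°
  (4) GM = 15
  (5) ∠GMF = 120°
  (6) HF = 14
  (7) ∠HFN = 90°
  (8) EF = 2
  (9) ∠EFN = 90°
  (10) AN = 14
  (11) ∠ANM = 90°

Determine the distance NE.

Step 1: By the law of cosines on triangle FMN: FN² = 3² + 3² − 2·3·3·cos(120°) = 27, so FN = 3·√3.
Step 2: By the law of cosines on triangle NFE: NE² = (3·√3)² + 2² − 2·3·√3·2·cos(90°) = 31, so NE = √31.

Therefore, the length of NE = √31.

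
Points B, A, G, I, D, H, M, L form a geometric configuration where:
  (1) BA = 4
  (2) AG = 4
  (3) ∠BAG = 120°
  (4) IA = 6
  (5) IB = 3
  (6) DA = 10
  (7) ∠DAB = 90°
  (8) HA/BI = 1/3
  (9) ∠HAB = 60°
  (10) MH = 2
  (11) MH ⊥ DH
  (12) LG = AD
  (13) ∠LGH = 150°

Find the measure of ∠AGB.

Step 1: By the law of cosines on triangle GAB: GB² = 4² + 4² − 2·4·4·cos(120°) = 48, so GB = 4·√3.
Step 2: By the inverse law of cosines on triangle AGB: cos(∠AGB) = (4² + (4·√3)² − 4²) / (2·4·4·√3) = 48/55.43 = 0.866, so ∠AGB = 30°.

Therefore, the measure of angle ∠AGB = 30°.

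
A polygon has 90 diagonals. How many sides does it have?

Using d = n(n - 3)/2, we solve 90 = n(n - 3)/2.
So n(n - 3) = 180.
Testing n = 15: 15 * 12 = 180 = 180. Correct.
The polygon has 15 sides.

15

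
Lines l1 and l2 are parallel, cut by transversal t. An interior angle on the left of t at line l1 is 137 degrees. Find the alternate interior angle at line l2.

Alternate interior angles lie on opposite sides of the transversal, between the parallel lines.
By the alternate interior angle theorem, they are equal: 137 degrees.

137 degrees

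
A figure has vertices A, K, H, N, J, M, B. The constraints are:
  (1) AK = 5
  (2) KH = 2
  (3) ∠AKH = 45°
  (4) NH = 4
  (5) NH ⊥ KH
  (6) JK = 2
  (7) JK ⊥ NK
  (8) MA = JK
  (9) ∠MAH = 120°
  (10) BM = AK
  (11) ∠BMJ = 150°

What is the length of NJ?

Step 1: By the law of cosines on triangle NHK: NK² = 4² + 2² − 2·4·2·cos(90°) = 20, so NK = 2·√5.
Step 2: By the law of cosines on triangle NKJ: NJ² = (2·√5)² + 2² − 2·2·√5·2·cos(90°) = 24, so NJ = 2·√6.

Therefore, the length of NJ = 2·√6.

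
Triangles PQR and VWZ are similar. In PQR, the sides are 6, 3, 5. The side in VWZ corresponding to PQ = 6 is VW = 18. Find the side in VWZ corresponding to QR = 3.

Since the triangles are similar, the ratio of corresponding sides is constant.
Scale factor k = VW / PQ = 18 / 6 = 3
WZ = k * QR = 3 * 3 = 9

9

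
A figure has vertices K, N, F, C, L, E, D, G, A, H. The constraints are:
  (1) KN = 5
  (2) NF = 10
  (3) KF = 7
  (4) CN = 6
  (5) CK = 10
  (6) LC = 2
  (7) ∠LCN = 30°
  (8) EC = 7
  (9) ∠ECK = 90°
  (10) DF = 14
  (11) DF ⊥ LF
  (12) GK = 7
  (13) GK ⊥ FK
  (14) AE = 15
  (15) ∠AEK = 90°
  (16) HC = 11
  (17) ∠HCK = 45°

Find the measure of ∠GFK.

Step 1: By the law of cosines on triangle FKG: FG² = 7² + 7² − 2·7·7·cos(90°) = 98, so FG = 7·√2.
Step 2: By the inverse law of cosines on triangle GFK: cos(∠GFK) = ((7·√2)² + 7² − 7²) / (2·7·√2·7) = 98/138.59 = 0.7071, so ∠GFK = 45°.

Therefore, the measure of angle ∠GFK = 45°.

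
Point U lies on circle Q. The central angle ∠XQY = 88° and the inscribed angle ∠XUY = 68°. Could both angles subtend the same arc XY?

By the inscribed angle theorem, the inscribed angle for a central angle of 88° should be 88° / 2 = 44°.
The given inscribed angle is 68°, which does not equal 44°.
Therefore, no, they do not correspond to the same arc.

No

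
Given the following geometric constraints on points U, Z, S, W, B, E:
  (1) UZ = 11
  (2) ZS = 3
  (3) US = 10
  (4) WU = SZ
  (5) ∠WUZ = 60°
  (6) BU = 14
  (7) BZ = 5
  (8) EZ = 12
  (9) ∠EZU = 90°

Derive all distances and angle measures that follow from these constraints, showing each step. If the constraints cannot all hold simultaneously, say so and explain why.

The constraints are consistent.

From the given relations:
  WU = SZ = 3

Step 1: From UZ = 11, ZE = 12, and ∠UZE = 90°, by the law of cosines:
  UE² = UZ² + ZE² - 2·UZ·ZE·cos(90°) = 121 + 144 - 0 = 265
  UE ≈ 16.28

Step 2: From ZU = 11, UW = 3, and ∠ZUW = 60°, by the law of cosines:
  ZW² = ZU² + UW² - 2·ZU·UW·cos(60°) = 121 + 9 - 33 = 97
  ZW = √97

Step 3: From UB = 14, UZ = 11, BZ = 5, by the inverse law of cosines:
  cos(∠BUZ) = (UB² + UZ² - BZ²) / (2·UB·UZ)
  ∠BUZ = 18.55°

Step 4: From US = 10, UZ = 11, SZ = 3, by the inverse law of cosines:
  cos(∠SUZ) = (US² + UZ² - SZ²) / (2·US·UZ)
  ∠SUZ = 15.5°

Step 5: From ZB = 5, ZU = 11, BU = 14, by the inverse law of cosines:
  cos(∠BZU) = (ZB² + ZU² - BU²) / (2·ZB·ZU)
  ∠BZU = 117.04°

Step 6: From ZS = 3, ZU = 11, SU = 10, by the inverse law of cosines:
  cos(∠SZU) = (ZS² + ZU² - SU²) / (2·ZS·ZU)
  ∠SZU = 62.96°

Step 7: From SU = 10, SZ = 3, UZ = 11, by the inverse law of cosines:
  cos(∠USZ) = (SU² + SZ² - UZ²) / (2·SU·SZ)
  ∠USZ = 101.54°

Step 8: From BU = 14, BZ = 5, UZ = 11, by the inverse law of cosines:
  cos(∠UBZ) = (BU² + BZ² - UZ²) / (2·BU·BZ)
  ∠UBZ = 44.42°

Step 9: From UE = 16.28, UZ = 11, EZ = 12, by the inverse law of cosines:
  cos(∠EUZ) = (UE² + UZ² - EZ²) / (2·UE·UZ)
  ∠EUZ = 47.49°

Step 10: From ZU = 11, ZW = √97, UW = 3, by the inverse law of cosines:
  cos(∠UZW) = (ZU² + ZW² - UW²) / (2·ZU·ZW)
  ∠UZW = 15.3°

Step 11: From WU = 3, WZ = √97, UZ = 11, by the inverse law of cosines:
  cos(∠UWZ) = (WU² + WZ² - UZ²) / (2·WU·WZ)
  ∠UWZ = 104.7°

Step 12: From EU = 16.28, EZ = 12, UZ = 11, by the inverse law of cosines:
  cos(∠UEZ) = (EU² + EZ² - UZ²) / (2·EU·EZ)
  ∠UEZ = 42.51°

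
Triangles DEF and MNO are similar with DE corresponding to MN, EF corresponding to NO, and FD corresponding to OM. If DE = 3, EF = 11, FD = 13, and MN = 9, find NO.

k = 9/3 = 3. NO = 3 * 11 = 33.

33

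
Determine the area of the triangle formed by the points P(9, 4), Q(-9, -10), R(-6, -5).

Shoelace: Area = (1/2)|9(-10--5) + -9(-5-4) + -6(4--10)| = (1/2)(48) = 24

24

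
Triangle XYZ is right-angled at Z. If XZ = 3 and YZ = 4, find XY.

In a right triangle, the square of the hypotenuse equals the sum of the squares of the two legs.
The legs are 3 and 4, so the hypotenuse = sqrt(9 + 16) = sqrt(25) = 5.

5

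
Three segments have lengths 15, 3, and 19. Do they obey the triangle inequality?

Check the triangle inequality: 15 + 3 = 18 ≤ 19.
Since the sum of two sides does not exceed the third, no triangle can be formed.

No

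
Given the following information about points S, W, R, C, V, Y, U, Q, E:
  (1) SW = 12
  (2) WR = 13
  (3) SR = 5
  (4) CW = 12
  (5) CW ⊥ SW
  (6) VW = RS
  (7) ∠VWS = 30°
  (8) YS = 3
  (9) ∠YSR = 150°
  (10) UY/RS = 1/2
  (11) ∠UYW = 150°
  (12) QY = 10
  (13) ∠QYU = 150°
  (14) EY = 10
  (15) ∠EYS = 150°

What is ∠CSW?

Step 1: By the law of cosines on triangle SWC: SC² = 12² + 12² − 2·12·12·cos(90°) = 288, so SC = 12·√2.
Step 2: By the inverse law of cosines on triangle CSW: cos(∠CSW) = ((12·√2)² + 12² − 12²) / (2·12·√2·12) = 288/407.29 = 0.7071, so ∠CSW = 45°.

Therefore, the measure of angle ∠CSW = 45°.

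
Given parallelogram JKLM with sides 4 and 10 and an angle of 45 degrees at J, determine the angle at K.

In a parallelogram, consecutive angles are supplementary (sum to 180°).
angle K = 180 - angle J
angle K = 180 - 45
angle K = 135 degrees

135 degrees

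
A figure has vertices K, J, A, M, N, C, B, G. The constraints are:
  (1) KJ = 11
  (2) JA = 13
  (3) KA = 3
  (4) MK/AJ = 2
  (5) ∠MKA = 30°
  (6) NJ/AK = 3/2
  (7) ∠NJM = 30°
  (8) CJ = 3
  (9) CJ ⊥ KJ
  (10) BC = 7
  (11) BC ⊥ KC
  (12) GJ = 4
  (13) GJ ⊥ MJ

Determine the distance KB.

Step 1: By the law of cosines on triangle CJK: CK² = 3² + 11² − 2·3·11·cos(90°) = 130, so CK = √130.
Step 2: By the law of cosines on triangle KCB: KB² = √130² + 7² − 2·√130·7·cos(90°) = 179, so KB = √179.

Therefore, the length of KB = √179.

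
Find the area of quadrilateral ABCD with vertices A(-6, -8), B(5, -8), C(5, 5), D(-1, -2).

Shoelace: sum of cross terms = 144, Area = (1/2)|144| = 72

72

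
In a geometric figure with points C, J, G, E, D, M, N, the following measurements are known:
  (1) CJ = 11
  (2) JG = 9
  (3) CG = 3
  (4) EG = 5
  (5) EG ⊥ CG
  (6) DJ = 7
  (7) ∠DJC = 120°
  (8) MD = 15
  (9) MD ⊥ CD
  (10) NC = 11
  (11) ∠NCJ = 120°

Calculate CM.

Step 1: By the law of cosines on triangle CJD: CD² = 11² + 7² − 2·11·7·cos(120°) = 247, so CD ≈ 15.72.
Step 2: By the law of cosines on triangle CDM: CM² = 15.72² + 15² − 2·15.72·15·cos(90°) = 472, so CM = 2·√118.

Therefore, the length of CM = 2·√118.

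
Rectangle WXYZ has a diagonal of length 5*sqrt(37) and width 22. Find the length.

The diagonal of a rectangle forms a right triangle with the two sides.
Rearranging the Pythagorean theorem: missing side = sqrt(d^2 - known^2).
= sqrt(925 - 484) = sqrt(441) = 21.

21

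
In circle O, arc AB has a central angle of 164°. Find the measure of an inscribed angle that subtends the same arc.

Inscribed angle = 164° / 2 = 82° (inscribed angle theorem).

82°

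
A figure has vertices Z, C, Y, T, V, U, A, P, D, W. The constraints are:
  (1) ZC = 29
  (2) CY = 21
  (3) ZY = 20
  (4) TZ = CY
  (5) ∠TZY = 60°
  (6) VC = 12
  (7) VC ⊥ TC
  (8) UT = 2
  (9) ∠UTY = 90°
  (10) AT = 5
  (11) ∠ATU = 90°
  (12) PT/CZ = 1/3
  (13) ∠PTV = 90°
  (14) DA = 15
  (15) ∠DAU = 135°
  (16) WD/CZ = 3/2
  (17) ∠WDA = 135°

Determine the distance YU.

From the given relations: TZ = CY = 21.
Step 1: By the law of cosines on triangle YZT: YT² = 20² + 21² − 2·20·21·cos(60°) = 421, so YT ≈ 20.52.
Step 2: By the law of cosines on triangle YTU: YU² = 20.52² + 2² − 2·20.52·2·cos(90°) = 425, so YU = 5·√17.

Therefore, the length of YU = 5·√17.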